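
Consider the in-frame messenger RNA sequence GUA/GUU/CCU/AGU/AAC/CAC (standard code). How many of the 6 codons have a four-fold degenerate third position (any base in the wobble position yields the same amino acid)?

Codon 1 GUA (Val): third position 4-fold.
Codon 2 GUU (Val): third position 4-fold.
Codon 3 CCU (Pro): third position 4-fold.
Codon 4 AGU (Ser): third position 2-fold.
Codon 5 AAC (Asn): third position 2-fold.
Codon 6 CAC (His): third position 2-fold.
Four-fold degenerate third positions: 3.

3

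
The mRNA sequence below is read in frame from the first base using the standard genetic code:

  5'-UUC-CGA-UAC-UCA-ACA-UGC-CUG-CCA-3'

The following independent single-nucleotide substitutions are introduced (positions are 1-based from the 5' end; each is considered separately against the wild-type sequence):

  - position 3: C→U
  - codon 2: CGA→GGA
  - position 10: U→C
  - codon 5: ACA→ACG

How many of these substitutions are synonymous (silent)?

2

Codon 1: UUC (Phe) → UUU (Phe) — synonymous.
Codon 2: CGA (Arg) → GGA (Gly) — missense.
Codon 4: UCA (Ser) → CCA (Pro) — missense.
Codon 5: ACA (Thr) → ACG (Thr) — synonymous.
Synonymous: 2 of 4.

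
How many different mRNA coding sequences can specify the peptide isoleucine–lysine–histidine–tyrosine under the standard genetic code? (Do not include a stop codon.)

Ile: 3 codons.
Lys: 2 codons.
His: 2 codons.
Tyr: 2 codons.
3 × 2 × 2 × 2 = 24.

24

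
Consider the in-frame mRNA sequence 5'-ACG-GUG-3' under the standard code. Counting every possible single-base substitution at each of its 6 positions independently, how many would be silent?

6

Codon 1 (ACG, Thr): 3 synonymous substitutions.
Codon 2 (GUG, Val): 3 synonymous substitutions.
Total: 3 + 3 = 6.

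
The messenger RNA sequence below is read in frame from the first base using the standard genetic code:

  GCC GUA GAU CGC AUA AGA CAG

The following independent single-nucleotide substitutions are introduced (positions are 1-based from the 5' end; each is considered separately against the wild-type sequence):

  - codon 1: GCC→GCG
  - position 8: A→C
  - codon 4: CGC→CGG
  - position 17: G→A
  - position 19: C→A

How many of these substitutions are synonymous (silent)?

Codon 1: GCC (Ala) → GCG (Ala) — synonymous.
Codon 3: GAU (Asp) → GCU (Ala) — missense.
Codon 4: CGC (Arg) → CGG (Arg) — synonymous.
Codon 6: AGA (Arg) → AAA (Lys) — missense.
Codon 7: CAG (Gln) → AAG (Lys) — missense.
Synonymous: 2 of 5.

2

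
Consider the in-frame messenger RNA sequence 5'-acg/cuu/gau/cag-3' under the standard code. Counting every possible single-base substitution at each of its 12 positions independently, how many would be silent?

Codon 1 (ACG, Thr): 3 synonymous substitutions.
Codon 2 (CUU, Leu): 3 synonymous substitutions.
Codon 3 (GAU, Asp): 1 synonymous substitution.
Codon 4 (CAG, Gln): 1 synonymous substitution.
Total: 3 + 3 + 1 + 1 = 8.

8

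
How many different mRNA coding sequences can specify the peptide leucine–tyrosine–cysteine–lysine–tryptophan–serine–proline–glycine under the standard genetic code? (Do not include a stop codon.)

4608

Leu: 6 codons.
Tyr: 2 codons.
Cys: 2 codons.
Lys: 2 codons.
Trp: 1 codon.
Ser: 6 codons.
Pro: 4 codons.
Gly: 4 codons.
6 × 2 × 2 × 2 × 1 × 6 × 4 × 4 = 4608.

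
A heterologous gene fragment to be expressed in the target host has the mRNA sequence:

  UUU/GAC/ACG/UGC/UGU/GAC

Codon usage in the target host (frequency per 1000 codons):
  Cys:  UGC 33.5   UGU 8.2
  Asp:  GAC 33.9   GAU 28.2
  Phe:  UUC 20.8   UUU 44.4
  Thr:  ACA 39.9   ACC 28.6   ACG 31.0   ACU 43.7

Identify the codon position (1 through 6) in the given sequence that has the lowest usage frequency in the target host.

Codon 1 UUU (Phe): 44.4 per 1000.
Codon 2 GAC (Asp): 33.9 per 1000.
Codon 3 ACG (Thr): 31.0 per 1000.
Codon 4 UGC (Cys): 33.5 per 1000.
Codon 5 UGU (Cys): 8.2 per 1000.
Codon 6 GAC (Asp): 33.9 per 1000.
Lowest frequency is 8.2 at codon 5.

5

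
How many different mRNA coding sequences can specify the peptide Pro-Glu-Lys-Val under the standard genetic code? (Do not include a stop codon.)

Pro: 4 codons.
Glu: 2 codons.
Lys: 2 codons.
Val: 4 codons.
4 × 2 × 2 × 4 = 64.

64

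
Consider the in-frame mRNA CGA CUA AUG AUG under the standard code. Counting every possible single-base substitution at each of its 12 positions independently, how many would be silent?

8

Codon 1 (CGA, Arg): 4 synonymous substitutions.
Codon 2 (CUA, Leu): 4 synonymous substitutions.
Codon 3 (AUG, Met): 0 synonymous substitutions.
Codon 4 (AUG, Met): 0 synonymous substitutions.
Total: 4 + 4 + 0 + 0 = 8.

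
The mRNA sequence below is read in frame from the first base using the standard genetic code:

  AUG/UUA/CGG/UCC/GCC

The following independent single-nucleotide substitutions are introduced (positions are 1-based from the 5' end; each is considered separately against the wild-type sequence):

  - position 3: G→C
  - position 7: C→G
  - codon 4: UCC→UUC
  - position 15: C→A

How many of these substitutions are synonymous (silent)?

1

Codon 1: AUG (Met) → AUC (Ile) — missense.
Codon 3: CGG (Arg) → GGG (Gly) — missense.
Codon 4: UCC (Ser) → UUC (Phe) — missense.
Codon 5: GCC (Ala) → GCA (Ala) — synonymous.
Synonymous: 1 of 4.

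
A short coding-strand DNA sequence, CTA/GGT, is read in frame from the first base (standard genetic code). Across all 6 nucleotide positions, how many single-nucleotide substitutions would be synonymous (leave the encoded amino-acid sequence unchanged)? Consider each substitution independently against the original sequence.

Codon 1 (CTA, Leu): 4 synonymous substitutions.
Codon 2 (GGT, Gly): 3 synonymous substitutions.
Total: 4 + 3 = 7.

7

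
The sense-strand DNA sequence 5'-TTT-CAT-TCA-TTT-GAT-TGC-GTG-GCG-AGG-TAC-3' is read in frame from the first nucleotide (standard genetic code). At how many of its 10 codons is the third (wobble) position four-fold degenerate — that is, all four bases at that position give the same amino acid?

Codon 1 TTT (Phe): third position 2-fold.
Codon 2 CAT (His): third position 2-fold.
Codon 3 TCA (Ser): third position 4-fold.
Codon 4 TTT (Phe): third position 2-fold.
Codon 5 GAT (Asp): third position 2-fold.
Codon 6 TGC (Cys): third position 2-fold.
Codon 7 GTG (Val): third position 4-fold.
Codon 8 GCG (Ala): third position 4-fold.
Codon 9 AGG (Arg): third position 2-fold.
Codon 10 TAC (Tyr): third position 2-fold.
Four-fold degenerate third positions: 3.

3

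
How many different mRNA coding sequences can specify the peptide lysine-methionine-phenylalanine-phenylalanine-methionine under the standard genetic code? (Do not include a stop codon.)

8

Lys: 2 codons.
Met: 1 codon.
Phe: 2 codons.
Phe: 2 codons.
Met: 1 codon.
2 × 1 × 2 × 2 × 1 = 8.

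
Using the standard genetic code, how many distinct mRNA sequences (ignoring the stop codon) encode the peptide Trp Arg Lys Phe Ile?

Trp: 1 codon.
Arg: 6 codons.
Lys: 2 codons.
Phe: 2 codons.
Ile: 3 codons.
1 × 6 × 2 × 2 × 3 = 72.

72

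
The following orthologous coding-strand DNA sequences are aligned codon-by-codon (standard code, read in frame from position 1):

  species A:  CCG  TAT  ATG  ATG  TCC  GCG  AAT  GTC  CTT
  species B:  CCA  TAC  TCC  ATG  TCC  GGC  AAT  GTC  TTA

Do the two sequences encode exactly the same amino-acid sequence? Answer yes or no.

Codon 1: CCG Pro / CCA Pro — synonymous.
Codon 2: TAT Tyr / TAC Tyr — synonymous.
Codon 3: ATG Met / TCC Ser — nonsynonymous.
Codon 4: ATG Met / ATG Met — identical.
Codon 5: TCC Ser / TCC Ser — identical.
Codon 6: GCG Ala / GGC Gly — nonsynonymous.
Codon 7: AAT Asn / AAT Asn — identical.
Codon 8: GTC Val / GTC Val — identical.
Codon 9: CTT Leu / TTA Leu — synonymous.
Nonsynonymous differences: 2 → different protein.

no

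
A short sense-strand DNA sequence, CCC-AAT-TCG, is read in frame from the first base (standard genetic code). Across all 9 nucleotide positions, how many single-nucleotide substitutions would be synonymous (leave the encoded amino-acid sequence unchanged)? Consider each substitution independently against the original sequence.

7

Codon 1 (CCC, Pro): 3 synonymous substitutions.
Codon 2 (AAT, Asn): 1 synonymous substitution.
Codon 3 (TCG, Ser): 3 synonymous substitutions.
Total: 3 + 1 + 3 = 7.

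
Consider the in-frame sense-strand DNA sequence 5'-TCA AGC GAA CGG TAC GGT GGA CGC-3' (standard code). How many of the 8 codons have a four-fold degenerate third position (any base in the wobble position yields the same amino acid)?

Codon 1 TCA (Ser): third position 4-fold.
Codon 2 AGC (Ser): third position 2-fold.
Codon 3 GAA (Glu): third position 2-fold.
Codon 4 CGG (Arg): third position 4-fold.
Codon 5 TAC (Tyr): third position 2-fold.
Codon 6 GGT (Gly): third position 4-fold.
Codon 7 GGA (Gly): third position 4-fold.
Codon 8 CGC (Arg): third position 4-fold.
Four-fold degenerate third positions: 5.

5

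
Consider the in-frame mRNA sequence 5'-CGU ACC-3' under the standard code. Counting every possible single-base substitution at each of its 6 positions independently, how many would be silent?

Codon 1 (CGU, Arg): 3 synonymous substitutions.
Codon 2 (ACC, Thr): 3 synonymous substitutions.
Total: 3 + 3 = 6.

6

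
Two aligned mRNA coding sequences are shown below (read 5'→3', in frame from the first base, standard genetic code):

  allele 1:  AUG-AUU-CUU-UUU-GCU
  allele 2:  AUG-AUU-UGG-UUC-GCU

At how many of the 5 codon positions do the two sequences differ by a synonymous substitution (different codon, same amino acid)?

1

Codon 1: AUG Met / AUG Met — identical.
Codon 2: AUU Ile / AUU Ile — identical.
Codon 3: CUU Leu / UGG Trp — nonsynonymous.
Codon 4: UUU Phe / UUC Phe — synonymous.
Codon 5: GCU Ala / GCU Ala — identical.
Synonymous differences: 1.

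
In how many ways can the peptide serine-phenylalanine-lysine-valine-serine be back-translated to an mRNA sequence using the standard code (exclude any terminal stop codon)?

576

Ser: 6 codons.
Phe: 2 codons.
Lys: 2 codons.
Val: 4 codons.
Ser: 6 codons.
6 × 2 × 2 × 4 × 6 = 576.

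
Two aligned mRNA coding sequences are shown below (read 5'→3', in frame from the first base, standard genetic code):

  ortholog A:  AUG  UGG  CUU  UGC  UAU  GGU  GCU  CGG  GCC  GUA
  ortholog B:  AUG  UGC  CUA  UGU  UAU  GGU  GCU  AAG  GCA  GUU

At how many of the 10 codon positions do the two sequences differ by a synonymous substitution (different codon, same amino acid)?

4

Codon 1: AUG Met / AUG Met — identical.
Codon 2: UGG Trp / UGC Cys — nonsynonymous.
Codon 3: CUU Leu / CUA Leu — synonymous.
Codon 4: UGC Cys / UGU Cys — synonymous.
Codon 5: UAU Tyr / UAU Tyr — identical.
Codon 6: GGU Gly / GGU Gly — identical.
Codon 7: GCU Ala / GCU Ala — identical.
Codon 8: CGG Arg / AAG Lys — nonsynonymous.
Codon 9: GCC Ala / GCA Ala — synonymous.
Codon 10: GUA Val / GUU Val — synonymous.
Synonymous differences: 4.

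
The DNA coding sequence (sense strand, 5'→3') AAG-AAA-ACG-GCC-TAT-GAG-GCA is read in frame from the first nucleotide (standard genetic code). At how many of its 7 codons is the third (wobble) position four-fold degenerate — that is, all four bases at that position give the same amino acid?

3

Codon 1 AAG (Lys): third position 2-fold.
Codon 2 AAA (Lys): third position 2-fold.
Codon 3 ACG (Thr): third position 4-fold.
Codon 4 GCC (Ala): third position 4-fold.
Codon 5 TAT (Tyr): third position 2-fold.
Codon 6 GAG (Glu): third position 2-fold.
Codon 7 GCA (Ala): third position 4-fold.
Four-fold degenerate third positions: 3.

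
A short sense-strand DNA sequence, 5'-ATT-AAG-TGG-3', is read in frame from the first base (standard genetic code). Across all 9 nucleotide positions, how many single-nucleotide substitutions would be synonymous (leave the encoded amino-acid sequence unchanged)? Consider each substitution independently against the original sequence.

3

Codon 1 (ATT, Ile): 2 synonymous substitutions.
Codon 2 (AAG, Lys): 1 synonymous substitution.
Codon 3 (TGG, Trp): 0 synonymous substitutions.
Total: 2 + 1 + 0 = 3.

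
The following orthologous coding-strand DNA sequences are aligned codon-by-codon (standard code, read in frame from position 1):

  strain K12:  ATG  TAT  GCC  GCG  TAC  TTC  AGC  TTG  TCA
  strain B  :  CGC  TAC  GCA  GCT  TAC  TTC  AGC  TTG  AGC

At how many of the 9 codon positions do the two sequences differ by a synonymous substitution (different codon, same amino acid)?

4

Codon 1: ATG Met / CGC Arg — nonsynonymous.
Codon 2: TAT Tyr / TAC Tyr — synonymous.
Codon 3: GCC Ala / GCA Ala — synonymous.
Codon 4: GCG Ala / GCT Ala — synonymous.
Codon 5: TAC Tyr / TAC Tyr — identical.
Codon 6: TTC Phe / TTC Phe — identical.
Codon 7: AGC Ser / AGC Ser — identical.
Codon 8: TTG Leu / TTG Leu — identical.
Codon 9: TCA Ser / AGC Ser — synonymous.
Synonymous differences: 4.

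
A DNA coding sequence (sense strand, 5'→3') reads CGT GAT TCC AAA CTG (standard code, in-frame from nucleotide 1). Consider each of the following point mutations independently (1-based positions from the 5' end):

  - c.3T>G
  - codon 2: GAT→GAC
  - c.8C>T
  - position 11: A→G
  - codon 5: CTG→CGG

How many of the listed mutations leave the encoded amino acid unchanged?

Codon 1: CGT (Arg) → CGG (Arg) — synonymous.
Codon 2: GAT (Asp) → GAC (Asp) — synonymous.
Codon 3: TCC (Ser) → TTC (Phe) — missense.
Codon 4: AAA (Lys) → AGA (Arg) — missense.
Codon 5: CTG (Leu) → CGG (Arg) — missense.
Synonymous: 2 of 5.

2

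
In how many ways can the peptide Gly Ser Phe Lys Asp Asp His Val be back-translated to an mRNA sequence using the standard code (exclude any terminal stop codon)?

3072

Gly: 4 codons.
Ser: 6 codons.
Phe: 2 codons.
Lys: 2 codons.
Asp: 2 codons.
Asp: 2 codons.
His: 2 codons.
Val: 4 codons.
4 × 6 × 2 × 2 × 2 × 2 × 2 × 4 = 3072.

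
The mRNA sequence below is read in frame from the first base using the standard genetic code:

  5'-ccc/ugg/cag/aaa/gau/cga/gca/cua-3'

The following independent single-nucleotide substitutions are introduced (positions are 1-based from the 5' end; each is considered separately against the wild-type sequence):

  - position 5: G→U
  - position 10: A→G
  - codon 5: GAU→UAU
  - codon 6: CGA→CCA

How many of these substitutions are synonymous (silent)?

0

Codon 2: UGG (Trp) → UUG (Leu) — missense.
Codon 4: AAA (Lys) → GAA (Glu) — missense.
Codon 5: GAU (Asp) → UAU (Tyr) — missense.
Codon 6: CGA (Arg) → CCA (Pro) — missense.
Synonymous: 0 of 4.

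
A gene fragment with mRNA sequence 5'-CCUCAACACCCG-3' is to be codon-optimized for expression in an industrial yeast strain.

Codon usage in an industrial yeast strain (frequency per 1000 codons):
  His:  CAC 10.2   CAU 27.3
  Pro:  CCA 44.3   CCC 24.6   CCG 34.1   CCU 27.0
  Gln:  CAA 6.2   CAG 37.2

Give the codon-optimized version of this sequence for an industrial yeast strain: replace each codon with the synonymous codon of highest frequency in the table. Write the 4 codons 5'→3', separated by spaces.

CCA CAG CAU CCA

Codon 1 (Pro): best is CCA at 44.3.
Codon 2 (Gln): best is CAG at 37.2.
Codon 3 (His): best is CAU at 27.3.
Codon 4 (Pro): best is CCA at 44.3.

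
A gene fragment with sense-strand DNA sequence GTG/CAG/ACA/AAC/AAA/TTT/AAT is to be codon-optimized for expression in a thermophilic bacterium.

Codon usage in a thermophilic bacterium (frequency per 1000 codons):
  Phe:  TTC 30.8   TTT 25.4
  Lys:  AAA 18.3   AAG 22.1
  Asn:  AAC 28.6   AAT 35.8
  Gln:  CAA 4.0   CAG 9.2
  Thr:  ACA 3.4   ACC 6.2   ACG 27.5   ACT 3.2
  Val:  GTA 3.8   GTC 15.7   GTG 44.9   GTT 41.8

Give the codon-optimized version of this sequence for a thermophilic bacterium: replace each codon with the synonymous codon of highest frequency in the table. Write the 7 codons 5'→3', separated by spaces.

GTG CAG ACG AAT AAG TTC AAT

Codon 1 (Val): best is GTG at 44.9.
Codon 2 (Gln): best is CAG at 9.2.
Codon 3 (Thr): best is ACG at 27.5.
Codon 4 (Asn): best is AAT at 35.8.
Codon 5 (Lys): best is AAG at 22.1.
Codon 6 (Phe): best is TTC at 30.8.
Codon 7 (Asn): best is AAT at 35.8.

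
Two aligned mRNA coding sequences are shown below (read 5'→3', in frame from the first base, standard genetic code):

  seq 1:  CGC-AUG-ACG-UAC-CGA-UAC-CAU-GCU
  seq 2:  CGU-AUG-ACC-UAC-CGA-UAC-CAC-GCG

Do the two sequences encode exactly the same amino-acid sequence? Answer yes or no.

Codon 1: CGC Arg / CGU Arg — synonymous.
Codon 2: AUG Met / AUG Met — identical.
Codon 3: ACG Thr / ACC Thr — synonymous.
Codon 4: UAC Tyr / UAC Tyr — identical.
Codon 5: CGA Arg / CGA Arg — identical.
Codon 6: UAC Tyr / UAC Tyr — identical.
Codon 7: CAU His / CAC His — synonymous.
Codon 8: GCU Ala / GCG Ala — synonymous.
Nonsynonymous differences: 0 → same protein.

yes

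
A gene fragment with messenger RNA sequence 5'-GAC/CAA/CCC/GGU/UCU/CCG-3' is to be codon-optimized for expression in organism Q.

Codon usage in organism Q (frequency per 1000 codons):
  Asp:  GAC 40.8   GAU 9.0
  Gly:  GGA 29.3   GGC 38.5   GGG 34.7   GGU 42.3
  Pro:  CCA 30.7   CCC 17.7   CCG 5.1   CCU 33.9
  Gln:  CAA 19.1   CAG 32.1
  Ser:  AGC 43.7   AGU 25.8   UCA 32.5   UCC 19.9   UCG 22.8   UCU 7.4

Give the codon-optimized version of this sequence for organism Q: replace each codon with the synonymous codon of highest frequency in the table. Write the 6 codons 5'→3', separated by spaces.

GAC CAG CCU GGU AGC CCU

Codon 1 (Asp): best is GAC at 40.8.
Codon 2 (Gln): best is CAG at 32.1.
Codon 3 (Pro): best is CCU at 33.9.
Codon 4 (Gly): best is GGU at 42.3.
Codon 5 (Ser): best is AGC at 43.7.
Codon 6 (Pro): best is CCU at 33.9.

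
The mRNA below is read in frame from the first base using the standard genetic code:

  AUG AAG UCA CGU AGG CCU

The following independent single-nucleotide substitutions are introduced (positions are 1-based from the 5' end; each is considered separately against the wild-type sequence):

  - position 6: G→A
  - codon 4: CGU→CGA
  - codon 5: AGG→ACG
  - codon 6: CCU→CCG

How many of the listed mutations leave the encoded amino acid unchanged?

3

Codon 2: AAG (Lys) → AAA (Lys) — synonymous.
Codon 4: CGU (Arg) → CGA (Arg) — synonymous.
Codon 5: AGG (Arg) → ACG (Thr) — missense.
Codon 6: CCU (Pro) → CCG (Pro) — synonymous.
Synonymous: 3 of 4.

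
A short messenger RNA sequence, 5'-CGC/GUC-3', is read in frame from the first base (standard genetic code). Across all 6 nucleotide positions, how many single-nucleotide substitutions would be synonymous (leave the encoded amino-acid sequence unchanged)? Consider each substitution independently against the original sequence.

Codon 1 (CGC, Arg): 3 synonymous substitutions.
Codon 2 (GUC, Val): 3 synonymous substitutions.
Total: 3 + 3 = 6.

6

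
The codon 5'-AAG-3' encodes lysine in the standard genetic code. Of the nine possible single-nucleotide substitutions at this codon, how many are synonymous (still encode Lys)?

1

Position 1: none → 0 synonymous.
Position 2: none → 0 synonymous.
Position 3: AAA → 1 synonymous.
Total: 0 + 0 + 1 = 1.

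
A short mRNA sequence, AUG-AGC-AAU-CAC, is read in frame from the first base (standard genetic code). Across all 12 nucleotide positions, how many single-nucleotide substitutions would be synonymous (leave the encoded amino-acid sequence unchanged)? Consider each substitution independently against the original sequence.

3

Codon 1 (AUG, Met): 0 synonymous substitutions.
Codon 2 (AGC, Ser): 1 synonymous substitution.
Codon 3 (AAU, Asn): 1 synonymous substitution.
Codon 4 (CAC, His): 1 synonymous substitution.
Total: 0 + 1 + 1 + 1 = 3.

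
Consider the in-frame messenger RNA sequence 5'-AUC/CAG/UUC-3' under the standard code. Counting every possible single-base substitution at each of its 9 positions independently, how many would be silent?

4

Codon 1 (AUC, Ile): 2 synonymous substitutions.
Codon 2 (CAG, Gln): 1 synonymous substitution.
Codon 3 (UUC, Phe): 1 synonymous substitution.
Total: 2 + 1 + 1 = 4.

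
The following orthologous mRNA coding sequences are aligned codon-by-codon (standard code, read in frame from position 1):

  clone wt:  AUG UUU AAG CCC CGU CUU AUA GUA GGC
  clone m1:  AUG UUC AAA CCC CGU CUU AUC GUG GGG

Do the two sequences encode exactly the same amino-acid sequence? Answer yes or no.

yes

Codon 1: AUG Met / AUG Met — identical.
Codon 2: UUU Phe / UUC Phe — synonymous.
Codon 3: AAG Lys / AAA Lys — synonymous.
Codon 4: CCC Pro / CCC Pro — identical.
Codon 5: CGU Arg / CGU Arg — identical.
Codon 6: CUU Leu / CUU Leu — identical.
Codon 7: AUA Ile / AUC Ile — synonymous.
Codon 8: GUA Val / GUG Val — synonymous.
Codon 9: GGC Gly / GGG Gly — synonymous.
Nonsynonymous differences: 0 → same protein.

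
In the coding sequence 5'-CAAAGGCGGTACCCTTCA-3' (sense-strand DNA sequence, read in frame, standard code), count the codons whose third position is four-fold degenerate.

3

Codon 1 CAA (Gln): third position 2-fold.
Codon 2 AGG (Arg): third position 2-fold.
Codon 3 CGG (Arg): third position 4-fold.
Codon 4 TAC (Tyr): third position 2-fold.
Codon 5 CCT (Pro): third position 4-fold.
Codon 6 TCA (Ser): third position 4-fold.
Four-fold degenerate third positions: 3.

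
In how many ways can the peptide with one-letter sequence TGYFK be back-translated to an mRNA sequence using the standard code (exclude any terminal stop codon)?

128

Thr: 4 codons.
Gly: 4 codons.
Tyr: 2 codons.
Phe: 2 codons.
Lys: 2 codons.
4 × 4 × 2 × 2 × 2 = 128.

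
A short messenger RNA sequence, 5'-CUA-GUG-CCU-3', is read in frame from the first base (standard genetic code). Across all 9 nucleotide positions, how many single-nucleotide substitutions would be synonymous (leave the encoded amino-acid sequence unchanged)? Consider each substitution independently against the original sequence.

Codon 1 (CUA, Leu): 4 synonymous substitutions.
Codon 2 (GUG, Val): 3 synonymous substitutions.
Codon 3 (CCU, Pro): 3 synonymous substitutions.
Total: 4 + 3 + 3 = 10.

10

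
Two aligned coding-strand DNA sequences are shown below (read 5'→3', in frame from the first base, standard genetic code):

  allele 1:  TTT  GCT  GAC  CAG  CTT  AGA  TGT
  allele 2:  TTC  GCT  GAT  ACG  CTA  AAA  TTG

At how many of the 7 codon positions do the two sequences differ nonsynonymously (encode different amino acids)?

3

Codon 1: TTT Phe / TTC Phe — synonymous.
Codon 2: GCT Ala / GCT Ala — identical.
Codon 3: GAC Asp / GAT Asp — synonymous.
Codon 4: CAG Gln / ACG Thr — nonsynonymous.
Codon 5: CTT Leu / CTA Leu — synonymous.
Codon 6: AGA Arg / AAA Lys — nonsynonymous.
Codon 7: TGT Cys / TTG Leu — nonsynonymous.
Nonsynonymous differences: 3.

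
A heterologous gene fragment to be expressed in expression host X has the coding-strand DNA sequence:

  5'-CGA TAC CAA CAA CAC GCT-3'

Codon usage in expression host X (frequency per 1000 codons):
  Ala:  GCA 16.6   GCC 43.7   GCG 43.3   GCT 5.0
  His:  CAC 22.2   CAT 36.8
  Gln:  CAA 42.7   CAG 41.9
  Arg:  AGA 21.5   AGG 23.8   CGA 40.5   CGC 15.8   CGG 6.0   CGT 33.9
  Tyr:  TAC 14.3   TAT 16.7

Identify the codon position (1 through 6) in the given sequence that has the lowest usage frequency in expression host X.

Codon 1 CGA (Arg): 40.5 per 1000.
Codon 2 TAC (Tyr): 14.3 per 1000.
Codon 3 CAA (Gln): 42.7 per 1000.
Codon 4 CAA (Gln): 42.7 per 1000.
Codon 5 CAC (His): 22.2 per 1000.
Codon 6 GCT (Ala): 5.0 per 1000.
Lowest frequency is 5.0 at codon 6.

6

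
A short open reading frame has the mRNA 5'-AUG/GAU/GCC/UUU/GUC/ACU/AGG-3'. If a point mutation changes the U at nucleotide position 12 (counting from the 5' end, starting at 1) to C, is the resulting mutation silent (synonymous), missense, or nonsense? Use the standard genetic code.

silent

Position 12 falls in codon 4: UUU → Phe.
After the substitution the codon is UUC → Phe.
Both encode Phe, so the change is synonymous.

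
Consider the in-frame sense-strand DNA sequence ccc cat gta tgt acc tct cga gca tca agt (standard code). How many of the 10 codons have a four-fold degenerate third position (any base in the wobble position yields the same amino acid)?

Codon 1 CCC (Pro): third position 4-fold.
Codon 2 CAT (His): third position 2-fold.
Codon 3 GTA (Val): third position 4-fold.
Codon 4 TGT (Cys): third position 2-fold.
Codon 5 ACC (Thr): third position 4-fold.
Codon 6 TCT (Ser): third position 4-fold.
Codon 7 CGA (Arg): third position 4-fold.
Codon 8 GCA (Ala): third position 4-fold.
Codon 9 TCA (Ser): third position 4-fold.
Codon 10 AGT (Ser): third position 2-fold.
Four-fold degenerate third positions: 7.

7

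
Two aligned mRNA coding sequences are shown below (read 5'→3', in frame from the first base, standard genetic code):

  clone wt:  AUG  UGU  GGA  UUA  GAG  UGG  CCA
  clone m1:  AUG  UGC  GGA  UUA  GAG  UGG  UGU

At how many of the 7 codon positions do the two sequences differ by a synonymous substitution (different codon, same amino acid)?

1

Codon 1: AUG Met / AUG Met — identical.
Codon 2: UGU Cys / UGC Cys — synonymous.
Codon 3: GGA Gly / GGA Gly — identical.
Codon 4: UUA Leu / UUA Leu — identical.
Codon 5: GAG Glu / GAG Glu — identical.
Codon 6: UGG Trp / UGG Trp — identical.
Codon 7: CCA Pro / UGU Cys — nonsynonymous.
Synonymous differences: 1.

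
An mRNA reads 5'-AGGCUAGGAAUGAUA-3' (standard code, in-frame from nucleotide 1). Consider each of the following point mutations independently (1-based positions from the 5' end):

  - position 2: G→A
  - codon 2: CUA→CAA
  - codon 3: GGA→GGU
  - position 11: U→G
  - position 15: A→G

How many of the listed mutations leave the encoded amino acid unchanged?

1

Codon 1: AGG (Arg) → AAG (Lys) — missense.
Codon 2: CUA (Leu) → CAA (Gln) — missense.
Codon 3: GGA (Gly) → GGU (Gly) — synonymous.
Codon 4: AUG (Met) → AGG (Arg) — missense.
Codon 5: AUA (Ile) → AUG (Met) — missense.
Synonymous: 1 of 5.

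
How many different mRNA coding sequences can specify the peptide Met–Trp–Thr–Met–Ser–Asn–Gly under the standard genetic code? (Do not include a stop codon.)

Met: 1 codon.
Trp: 1 codon.
Thr: 4 codons.
Met: 1 codon.
Ser: 6 codons.
Asn: 2 codons.
Gly: 4 codons.
1 × 1 × 4 × 1 × 6 × 2 × 4 = 192.

192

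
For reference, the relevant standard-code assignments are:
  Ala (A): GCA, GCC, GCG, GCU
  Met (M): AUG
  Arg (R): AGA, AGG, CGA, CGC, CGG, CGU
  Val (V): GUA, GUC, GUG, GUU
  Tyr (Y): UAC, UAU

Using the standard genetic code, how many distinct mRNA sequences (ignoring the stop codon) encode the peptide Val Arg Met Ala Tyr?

192

Val: 4 codons.
Arg: 6 codons.
Met: 1 codon.
Ala: 4 codons.
Tyr: 2 codons.
4 × 6 × 1 × 4 × 2 = 192.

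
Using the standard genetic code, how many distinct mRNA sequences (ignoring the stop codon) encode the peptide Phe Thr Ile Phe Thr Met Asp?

384

Phe: 2 codons.
Thr: 4 codons.
Ile: 3 codons.
Phe: 2 codons.
Thr: 4 codons.
Met: 1 codon.
Asp: 2 codons.
2 × 4 × 3 × 2 × 4 × 1 × 2 = 384.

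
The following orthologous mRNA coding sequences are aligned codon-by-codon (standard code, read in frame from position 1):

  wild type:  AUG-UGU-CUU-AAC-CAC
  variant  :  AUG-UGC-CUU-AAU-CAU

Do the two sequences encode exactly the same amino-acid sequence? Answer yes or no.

Codon 1: AUG Met / AUG Met — identical.
Codon 2: UGU Cys / UGC Cys — synonymous.
Codon 3: CUU Leu / CUU Leu — identical.
Codon 4: AAC Asn / AAU Asn — synonymous.
Codon 5: CAC His / CAU His — synonymous.
Nonsynonymous differences: 0 → same protein.

yes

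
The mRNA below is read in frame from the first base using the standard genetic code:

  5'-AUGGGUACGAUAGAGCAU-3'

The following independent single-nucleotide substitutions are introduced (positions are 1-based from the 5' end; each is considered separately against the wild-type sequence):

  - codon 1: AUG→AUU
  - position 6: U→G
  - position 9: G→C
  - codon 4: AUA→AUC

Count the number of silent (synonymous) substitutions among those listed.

Codon 1: AUG (Met) → AUU (Ile) — missense.
Codon 2: GGU (Gly) → GGG (Gly) — synonymous.
Codon 3: ACG (Thr) → ACC (Thr) — synonymous.
Codon 4: AUA (Ile) → AUC (Ile) — synonymous.
Synonymous: 3 of 4.

3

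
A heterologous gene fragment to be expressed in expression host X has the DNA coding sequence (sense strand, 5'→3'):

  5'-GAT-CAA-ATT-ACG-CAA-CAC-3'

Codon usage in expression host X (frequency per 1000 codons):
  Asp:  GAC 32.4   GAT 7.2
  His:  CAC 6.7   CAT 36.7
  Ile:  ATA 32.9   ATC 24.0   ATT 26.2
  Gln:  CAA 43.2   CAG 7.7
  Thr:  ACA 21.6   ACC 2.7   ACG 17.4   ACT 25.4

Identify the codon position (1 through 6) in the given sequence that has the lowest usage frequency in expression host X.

Codon 1 GAT (Asp): 7.2 per 1000.
Codon 2 CAA (Gln): 43.2 per 1000.
Codon 3 ATT (Ile): 26.2 per 1000.
Codon 4 ACG (Thr): 17.4 per 1000.
Codon 5 CAA (Gln): 43.2 per 1000.
Codon 6 CAC (His): 6.7 per 1000.
Lowest frequency is 6.7 at codon 6.

6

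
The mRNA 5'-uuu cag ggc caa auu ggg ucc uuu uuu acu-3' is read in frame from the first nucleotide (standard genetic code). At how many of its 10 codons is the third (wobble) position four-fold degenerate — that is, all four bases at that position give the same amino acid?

4

Codon 1 UUU (Phe): third position 2-fold.
Codon 2 CAG (Gln): third position 2-fold.
Codon 3 GGC (Gly): third position 4-fold.
Codon 4 CAA (Gln): third position 2-fold.
Codon 5 AUU (Ile): third position 3-fold.
Codon 6 GGG (Gly): third position 4-fold.
Codon 7 UCC (Ser): third position 4-fold.
Codon 8 UUU (Phe): third position 2-fold.
Codon 9 UUU (Phe): third position 2-fold.
Codon 10 ACU (Thr): third position 4-fold.
Four-fold degenerate third positions: 4.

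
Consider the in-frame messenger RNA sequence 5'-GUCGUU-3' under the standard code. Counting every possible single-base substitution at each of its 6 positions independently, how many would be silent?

Codon 1 (GUC, Val): 3 synonymous substitutions.
Codon 2 (GUU, Val): 3 synonymous substitutions.
Total: 3 + 3 = 6.

6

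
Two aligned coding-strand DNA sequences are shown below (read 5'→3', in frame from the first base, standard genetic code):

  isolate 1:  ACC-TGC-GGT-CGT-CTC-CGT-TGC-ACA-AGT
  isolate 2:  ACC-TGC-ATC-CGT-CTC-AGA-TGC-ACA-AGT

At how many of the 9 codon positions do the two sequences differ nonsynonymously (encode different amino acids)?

Codon 1: ACC Thr / ACC Thr — identical.
Codon 2: TGC Cys / TGC Cys — identical.
Codon 3: GGT Gly / ATC Ile — nonsynonymous.
Codon 4: CGT Arg / CGT Arg — identical.
Codon 5: CTC Leu / CTC Leu — identical.
Codon 6: CGT Arg / AGA Arg — synonymous.
Codon 7: TGC Cys / TGC Cys — identical.
Codon 8: ACA Thr / ACA Thr — identical.
Codon 9: AGT Ser / AGT Ser — identical.
Nonsynonymous differences: 1.

1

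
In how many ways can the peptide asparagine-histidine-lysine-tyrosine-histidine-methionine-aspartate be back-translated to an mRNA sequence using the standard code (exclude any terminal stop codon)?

Asn: 2 codons.
His: 2 codons.
Lys: 2 codons.
Tyr: 2 codons.
His: 2 codons.
Met: 1 codon.
Asp: 2 codons.
2 × 2 × 2 × 2 × 2 × 1 × 2 = 64.

64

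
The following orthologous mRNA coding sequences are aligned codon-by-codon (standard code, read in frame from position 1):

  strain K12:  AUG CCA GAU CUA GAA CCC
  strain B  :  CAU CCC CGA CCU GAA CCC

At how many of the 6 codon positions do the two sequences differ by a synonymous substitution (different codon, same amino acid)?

Codon 1: AUG Met / CAU His — nonsynonymous.
Codon 2: CCA Pro / CCC Pro — synonymous.
Codon 3: GAU Asp / CGA Arg — nonsynonymous.
Codon 4: CUA Leu / CCU Pro — nonsynonymous.
Codon 5: GAA Glu / GAA Glu — identical.
Codon 6: CCC Pro / CCC Pro — identical.
Synonymous differences: 1.

1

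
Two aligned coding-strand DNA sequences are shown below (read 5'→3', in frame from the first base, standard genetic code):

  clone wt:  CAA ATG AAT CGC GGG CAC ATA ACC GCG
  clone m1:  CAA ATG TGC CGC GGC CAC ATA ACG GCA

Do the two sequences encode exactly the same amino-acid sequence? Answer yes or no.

no

Codon 1: CAA Gln / CAA Gln — identical.
Codon 2: ATG Met / ATG Met — identical.
Codon 3: AAT Asn / TGC Cys — nonsynonymous.
Codon 4: CGC Arg / CGC Arg — identical.
Codon 5: GGG Gly / GGC Gly — synonymous.
Codon 6: CAC His / CAC His — identical.
Codon 7: ATA Ile / ATA Ile — identical.
Codon 8: ACC Thr / ACG Thr — synonymous.
Codon 9: GCG Ala / GCA Ala — synonymous.
Nonsynonymous differences: 1 → different protein.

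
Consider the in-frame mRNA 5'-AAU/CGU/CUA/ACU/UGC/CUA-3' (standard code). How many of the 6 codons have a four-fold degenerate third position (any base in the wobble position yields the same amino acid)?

Codon 1 AAU (Asn): third position 2-fold.
Codon 2 CGU (Arg): third position 4-fold.
Codon 3 CUA (Leu): third position 4-fold.
Codon 4 ACU (Thr): third position 4-fold.
Codon 5 UGC (Cys): third position 2-fold.
Codon 6 CUA (Leu): third position 4-fold.
Four-fold degenerate third positions: 4.

4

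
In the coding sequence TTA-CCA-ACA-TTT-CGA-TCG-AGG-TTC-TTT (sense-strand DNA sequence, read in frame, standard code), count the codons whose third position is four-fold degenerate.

4

Codon 1 TTA (Leu): third position 2-fold.
Codon 2 CCA (Pro): third position 4-fold.
Codon 3 ACA (Thr): third position 4-fold.
Codon 4 TTT (Phe): third position 2-fold.
Codon 5 CGA (Arg): third position 4-fold.
Codon 6 TCG (Ser): third position 4-fold.
Codon 7 AGG (Arg): third position 2-fold.
Codon 8 TTC (Phe): third position 2-fold.
Codon 9 TTT (Phe): third position 2-fold.
Four-fold degenerate third positions: 4.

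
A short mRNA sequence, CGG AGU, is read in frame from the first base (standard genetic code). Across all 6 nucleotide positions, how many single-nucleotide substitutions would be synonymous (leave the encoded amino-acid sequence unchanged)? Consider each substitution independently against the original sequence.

5

Codon 1 (CGG, Arg): 4 synonymous substitutions.
Codon 2 (AGU, Ser): 1 synonymous substitution.
Total: 4 + 1 = 5.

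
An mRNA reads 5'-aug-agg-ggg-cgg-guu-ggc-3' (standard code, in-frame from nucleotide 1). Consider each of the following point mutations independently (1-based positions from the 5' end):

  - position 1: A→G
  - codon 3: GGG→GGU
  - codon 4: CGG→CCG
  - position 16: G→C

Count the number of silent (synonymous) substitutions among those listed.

1

Codon 1: AUG (Met) → GUG (Val) — missense.
Codon 3: GGG (Gly) → GGU (Gly) — synonymous.
Codon 4: CGG (Arg) → CCG (Pro) — missense.
Codon 6: GGC (Gly) → CGC (Arg) — missense.
Synonymous: 1 of 4.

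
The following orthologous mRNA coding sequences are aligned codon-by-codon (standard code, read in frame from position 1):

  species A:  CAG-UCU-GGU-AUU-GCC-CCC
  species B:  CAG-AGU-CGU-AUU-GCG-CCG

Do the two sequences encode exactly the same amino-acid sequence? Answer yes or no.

no

Codon 1: CAG Gln / CAG Gln — identical.
Codon 2: UCU Ser / AGU Ser — synonymous.
Codon 3: GGU Gly / CGU Arg — nonsynonymous.
Codon 4: AUU Ile / AUU Ile — identical.
Codon 5: GCC Ala / GCG Ala — synonymous.
Codon 6: CCC Pro / CCG Pro — synonymous.
Nonsynonymous differences: 1 → different protein.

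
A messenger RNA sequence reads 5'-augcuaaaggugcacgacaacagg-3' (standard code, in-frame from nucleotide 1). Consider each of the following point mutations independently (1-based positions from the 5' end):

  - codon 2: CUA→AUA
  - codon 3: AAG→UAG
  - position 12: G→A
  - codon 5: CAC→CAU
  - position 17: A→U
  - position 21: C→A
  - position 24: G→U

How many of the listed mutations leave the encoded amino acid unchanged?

2

Codon 2: CUA (Leu) → AUA (Ile) — missense.
Codon 3: AAG (Lys) → UAG (Stop) — nonsense.
Codon 4: GUG (Val) → GUA (Val) — synonymous.
Codon 5: CAC (His) → CAU (His) — synonymous.
Codon 6: GAC (Asp) → GUC (Val) — missense.
Codon 7: AAC (Asn) → AAA (Lys) — missense.
Codon 8: AGG (Arg) → AGU (Ser) — missense.
Synonymous: 2 of 7.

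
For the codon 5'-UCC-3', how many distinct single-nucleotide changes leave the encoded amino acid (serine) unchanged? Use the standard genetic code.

Position 1: none → 0 synonymous.
Position 2: none → 0 synonymous.
Position 3: UCU, UCA, UCG → 3 synonymous.
Total: 0 + 0 + 3 = 3.

3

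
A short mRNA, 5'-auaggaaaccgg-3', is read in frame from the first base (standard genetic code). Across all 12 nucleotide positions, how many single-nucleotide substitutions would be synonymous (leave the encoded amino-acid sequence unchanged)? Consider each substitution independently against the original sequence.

Codon 1 (AUA, Ile): 2 synonymous substitutions.
Codon 2 (GGA, Gly): 3 synonymous substitutions.
Codon 3 (AAC, Asn): 1 synonymous substitution.
Codon 4 (CGG, Arg): 4 synonymous substitutions.
Total: 2 + 3 + 1 + 4 = 10.

10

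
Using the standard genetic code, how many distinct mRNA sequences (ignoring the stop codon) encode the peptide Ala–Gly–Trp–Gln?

32

Ala: 4 codons.
Gly: 4 codons.
Trp: 1 codon.
Gln: 2 codons.
4 × 4 × 1 × 2 = 32.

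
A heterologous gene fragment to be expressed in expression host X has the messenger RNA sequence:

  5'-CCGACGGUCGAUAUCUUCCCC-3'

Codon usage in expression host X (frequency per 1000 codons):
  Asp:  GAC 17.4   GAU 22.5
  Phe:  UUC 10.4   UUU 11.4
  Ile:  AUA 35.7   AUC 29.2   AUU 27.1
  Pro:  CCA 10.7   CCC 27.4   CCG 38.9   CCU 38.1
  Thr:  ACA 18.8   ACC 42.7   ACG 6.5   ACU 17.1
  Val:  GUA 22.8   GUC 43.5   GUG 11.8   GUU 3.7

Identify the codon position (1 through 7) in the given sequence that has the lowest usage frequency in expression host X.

2

Codon 1 CCG (Pro): 38.9 per 1000.
Codon 2 ACG (Thr): 6.5 per 1000.
Codon 3 GUC (Val): 43.5 per 1000.
Codon 4 GAU (Asp): 22.5 per 1000.
Codon 5 AUC (Ile): 29.2 per 1000.
Codon 6 UUC (Phe): 10.4 per 1000.
Codon 7 CCC (Pro): 27.4 per 1000.
Lowest frequency is 6.5 at codon 2.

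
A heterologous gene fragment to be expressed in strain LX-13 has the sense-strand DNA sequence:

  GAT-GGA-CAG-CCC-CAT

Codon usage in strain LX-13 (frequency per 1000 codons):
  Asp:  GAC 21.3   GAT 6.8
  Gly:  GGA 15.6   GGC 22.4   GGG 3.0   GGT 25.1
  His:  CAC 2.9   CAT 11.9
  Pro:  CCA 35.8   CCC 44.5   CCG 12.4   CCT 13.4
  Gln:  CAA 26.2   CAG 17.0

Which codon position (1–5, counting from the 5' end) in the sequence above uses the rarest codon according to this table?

1

Codon 1 GAT (Asp): 6.8 per 1000.
Codon 2 GGA (Gly): 15.6 per 1000.
Codon 3 CAG (Gln): 17.0 per 1000.
Codon 4 CCC (Pro): 44.5 per 1000.
Codon 5 CAT (His): 11.9 per 1000.
Lowest frequency is 6.8 at codon 1.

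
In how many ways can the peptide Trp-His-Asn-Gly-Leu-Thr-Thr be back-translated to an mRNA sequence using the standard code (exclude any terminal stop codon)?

1536

Trp: 1 codon.
His: 2 codons.
Asn: 2 codons.
Gly: 4 codons.
Leu: 6 codons.
Thr: 4 codons.
Thr: 4 codons.
1 × 2 × 2 × 4 × 6 × 4 × 4 = 1536.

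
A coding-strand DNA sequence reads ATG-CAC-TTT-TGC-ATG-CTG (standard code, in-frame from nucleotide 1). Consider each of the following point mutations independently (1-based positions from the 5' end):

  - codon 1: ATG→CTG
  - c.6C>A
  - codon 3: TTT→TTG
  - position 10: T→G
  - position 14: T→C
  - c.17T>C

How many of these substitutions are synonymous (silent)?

0

Codon 1: ATG (Met) → CTG (Leu) — missense.
Codon 2: CAC (His) → CAA (Gln) — missense.
Codon 3: TTT (Phe) → TTG (Leu) — missense.
Codon 4: TGC (Cys) → GGC (Gly) — missense.
Codon 5: ATG (Met) → ACG (Thr) — missense.
Codon 6: CTG (Leu) → CCG (Pro) — missense.
Synonymous: 0 of 6.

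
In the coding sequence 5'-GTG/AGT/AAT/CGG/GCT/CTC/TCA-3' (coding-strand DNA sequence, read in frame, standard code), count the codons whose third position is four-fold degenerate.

5

Codon 1 GTG (Val): third position 4-fold.
Codon 2 AGT (Ser): third position 2-fold.
Codon 3 AAT (Asn): third position 2-fold.
Codon 4 CGG (Arg): third position 4-fold.
Codon 5 GCT (Ala): third position 4-fold.
Codon 6 CTC (Leu): third position 4-fold.
Codon 7 TCA (Ser): third position 4-fold.
Four-fold degenerate third positions: 5.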